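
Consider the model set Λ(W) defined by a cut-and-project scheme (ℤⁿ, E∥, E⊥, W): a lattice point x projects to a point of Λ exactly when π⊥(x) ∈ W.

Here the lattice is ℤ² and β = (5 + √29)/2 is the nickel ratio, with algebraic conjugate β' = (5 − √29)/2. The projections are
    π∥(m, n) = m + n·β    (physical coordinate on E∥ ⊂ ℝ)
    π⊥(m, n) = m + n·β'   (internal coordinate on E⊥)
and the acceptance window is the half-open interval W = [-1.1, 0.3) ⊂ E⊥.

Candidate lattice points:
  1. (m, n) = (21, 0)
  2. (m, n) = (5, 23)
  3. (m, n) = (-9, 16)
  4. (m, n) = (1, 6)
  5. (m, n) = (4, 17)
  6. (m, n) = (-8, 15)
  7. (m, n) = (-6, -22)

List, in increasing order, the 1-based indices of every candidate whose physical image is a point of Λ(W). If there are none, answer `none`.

4

Compute β' = (5−√29)/2 = -0.19258, so π⊥(m,n) = m -0.19258·n.
[1] lift (21,0): star map gives 21.00000; window check -1.1 ≤ 21.00000 < 0.3 is false → out
[2] lift (5,23): star map gives 0.57060; window check -1.1 ≤ 0.57060 < 0.3 is false → out
[3] lift (-9,16): star map gives -12.08132; window check -1.1 ≤ -12.08132 < 0.3 is false → out
[4] lift (1,6): star map gives -0.15549; window check -1.1 ≤ -0.15549 < 0.3 is true → IN Λ
[5] lift (4,17): star map gives 0.72610; window check -1.1 ≤ 0.72610 < 0.3 is false → out
[6] lift (-8,15): star map gives -10.88874; window check -1.1 ≤ -10.88874 < 0.3 is false → out
[7] lift (-6,-22): star map gives -1.76319; window check -1.1 ≤ -1.76319 < 0.3 is false → out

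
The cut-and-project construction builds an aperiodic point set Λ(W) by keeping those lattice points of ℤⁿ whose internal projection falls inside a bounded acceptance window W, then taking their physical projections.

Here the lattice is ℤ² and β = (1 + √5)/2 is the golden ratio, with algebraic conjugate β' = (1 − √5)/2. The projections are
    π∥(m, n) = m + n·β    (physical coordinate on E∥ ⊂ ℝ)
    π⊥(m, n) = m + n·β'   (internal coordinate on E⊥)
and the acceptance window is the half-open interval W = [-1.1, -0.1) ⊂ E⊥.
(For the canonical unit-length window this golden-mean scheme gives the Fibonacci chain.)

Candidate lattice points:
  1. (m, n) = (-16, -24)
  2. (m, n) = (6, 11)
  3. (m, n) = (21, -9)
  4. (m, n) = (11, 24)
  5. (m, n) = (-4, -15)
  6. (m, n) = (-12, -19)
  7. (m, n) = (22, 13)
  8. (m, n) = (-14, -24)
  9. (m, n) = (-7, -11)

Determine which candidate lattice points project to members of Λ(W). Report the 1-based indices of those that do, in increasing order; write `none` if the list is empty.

Numerically β ≈ 1.618034 and β' = −1/β ≈ -0.618034.
candidate 1: (m,n)=(-16,-24) → π∥ = -16-24·β ≈ -54.832816, π⊥ = -16-24·β' ≈ -1.167184 ∉ [-1.1, -0.1) ⇒ out
candidate 2: (m,n)=(6,11) → π∥ = 6+11·β ≈ 23.798374, π⊥ = 6+11·β' ≈ -0.798374 ∈ [-1.1, -0.1) ⇒ IN Λ
candidate 3: (m,n)=(21,-9) → π∥ = 21-9·β ≈ 6.437694, π⊥ = 21-9·β' ≈ 26.562306 ∉ [-1.1, -0.1) ⇒ out
candidate 4: (m,n)=(11,24) → π∥ = 11+24·β ≈ 49.832816, π⊥ = 11+24·β' ≈ -3.832816 ∉ [-1.1, -0.1) ⇒ out
candidate 5: (m,n)=(-4,-15) → π∥ = -4-15·β ≈ -28.270510, π⊥ = -4-15·β' ≈ 5.270510 ∉ [-1.1, -0.1) ⇒ out
candidate 6: (m,n)=(-12,-19) → π∥ = -12-19·β ≈ -42.742646, π⊥ = -12-19·β' ≈ -0.257354 ∈ [-1.1, -0.1) ⇒ IN Λ
candidate 7: (m,n)=(22,13) → π∥ = 22+13·β ≈ 43.034442, π⊥ = 22+13·β' ≈ 13.965558 ∉ [-1.1, -0.1) ⇒ out
candidate 8: (m,n)=(-14,-24) → π∥ = -14-24·β ≈ -52.832816, π⊥ = -14-24·β' ≈ 0.832816 ∉ [-1.1, -0.1) ⇒ out
candidate 9: (m,n)=(-7,-11) → π∥ = -7-11·β ≈ -24.798374, π⊥ = -7-11·β' ≈ -0.201626 ∈ [-1.1, -0.1) ⇒ IN Λ

2, 6, 9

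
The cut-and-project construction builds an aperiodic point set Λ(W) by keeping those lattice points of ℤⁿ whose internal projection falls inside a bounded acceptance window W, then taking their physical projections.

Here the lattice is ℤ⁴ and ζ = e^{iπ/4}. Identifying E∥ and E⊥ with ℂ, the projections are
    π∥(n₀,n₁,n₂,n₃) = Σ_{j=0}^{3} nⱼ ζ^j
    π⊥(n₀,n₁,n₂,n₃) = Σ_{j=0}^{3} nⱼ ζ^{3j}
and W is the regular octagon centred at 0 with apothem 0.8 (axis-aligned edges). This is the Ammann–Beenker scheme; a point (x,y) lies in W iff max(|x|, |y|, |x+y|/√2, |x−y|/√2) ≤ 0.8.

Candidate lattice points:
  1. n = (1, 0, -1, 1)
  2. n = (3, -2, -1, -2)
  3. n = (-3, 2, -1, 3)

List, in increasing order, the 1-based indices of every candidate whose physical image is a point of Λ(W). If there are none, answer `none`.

none

Internal map: ζ^{3j} for j=0..3 gives (1,0), (−√2/2,√2/2), (0,−1), (√2/2,√2/2).
candidate 1: n = (1, 0, -1, 1) → π⊥ ≈ (+1.7071, +1.7071); max(|x|,|y|,|x±y|/√2) = 2.4142 > 0.8 ⇒ ∉ W
candidate 2: n = (3, -2, -1, -2) → π⊥ ≈ (+3.0000, -1.8284); max(|x|,|y|,|x±y|/√2) = 3.4142 > 0.8 ⇒ ∉ W
candidate 3: n = (-3, 2, -1, 3) → π⊥ ≈ (-2.2929, +4.5355); max(|x|,|y|,|x±y|/√2) = 4.8284 > 0.8 ⇒ ∉ W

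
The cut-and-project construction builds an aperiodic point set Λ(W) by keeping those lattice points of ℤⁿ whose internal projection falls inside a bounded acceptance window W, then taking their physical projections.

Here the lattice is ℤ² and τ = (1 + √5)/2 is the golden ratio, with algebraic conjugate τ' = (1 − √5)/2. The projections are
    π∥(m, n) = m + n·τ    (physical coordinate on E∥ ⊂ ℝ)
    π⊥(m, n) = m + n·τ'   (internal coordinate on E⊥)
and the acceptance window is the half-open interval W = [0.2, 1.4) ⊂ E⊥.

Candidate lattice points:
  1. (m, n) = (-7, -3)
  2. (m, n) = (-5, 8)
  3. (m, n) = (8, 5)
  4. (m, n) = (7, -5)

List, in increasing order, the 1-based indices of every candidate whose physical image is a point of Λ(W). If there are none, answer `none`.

Numerically τ ≈ 1.61803 and τ' = −1/τ ≈ -0.61803.
candidate 1: (m,n)=(-7,-3) → π∥ = -7-3·τ ≈ -11.85410, π⊥ = -7-3·τ' ≈ -5.14590 ∉ [0.2, 1.4) ⇒ out
candidate 2: (m,n)=(-5,8) → π∥ = -5+8·τ ≈ 7.94427, π⊥ = -5+8·τ' ≈ -9.94427 ∉ [0.2, 1.4) ⇒ out
candidate 3: (m,n)=(8,5) → π∥ = 8+5·τ ≈ 16.09017, π⊥ = 8+5·τ' ≈ 4.90983 ∉ [0.2, 1.4) ⇒ out
candidate 4: (m,n)=(7,-5) → π∥ = 7-5·τ ≈ -1.09017, π⊥ = 7-5·τ' ≈ 10.09017 ∉ [0.2, 1.4) ⇒ out

none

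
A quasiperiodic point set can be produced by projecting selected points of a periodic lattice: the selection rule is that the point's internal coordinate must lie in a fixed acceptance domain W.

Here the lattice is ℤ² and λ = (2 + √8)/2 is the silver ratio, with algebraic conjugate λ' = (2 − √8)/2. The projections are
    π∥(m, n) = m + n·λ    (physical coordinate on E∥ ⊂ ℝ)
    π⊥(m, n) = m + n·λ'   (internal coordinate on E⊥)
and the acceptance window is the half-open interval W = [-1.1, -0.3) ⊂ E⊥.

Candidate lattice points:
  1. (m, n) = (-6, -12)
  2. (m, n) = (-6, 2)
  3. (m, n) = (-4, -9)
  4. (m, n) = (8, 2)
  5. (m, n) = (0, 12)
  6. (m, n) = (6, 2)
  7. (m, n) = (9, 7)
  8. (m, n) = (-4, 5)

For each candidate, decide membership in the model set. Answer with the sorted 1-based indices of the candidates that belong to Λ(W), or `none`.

1

Numerically λ ≈ 2.414214 and λ' = −1/λ ≈ -0.414214.
candidate 1: (m,n)=(-6,-12) → π∥ = -6-12·λ ≈ -34.970563, π⊥ = -6-12·λ' ≈ -1.029437 ∈ [-1.1, -0.3) ⇒ IN Λ
candidate 2: (m,n)=(-6,2) → π∥ = -6+2·λ ≈ -1.171573, π⊥ = -6+2·λ' ≈ -6.828427 ∉ [-1.1, -0.3) ⇒ out
candidate 3: (m,n)=(-4,-9) → π∥ = -4-9·λ ≈ -25.727922, π⊥ = -4-9·λ' ≈ -0.272078 ∉ [-1.1, -0.3) ⇒ out
candidate 4: (m,n)=(8,2) → π∥ = 8+2·λ ≈ 12.828427, π⊥ = 8+2·λ' ≈ 7.171573 ∉ [-1.1, -0.3) ⇒ out
candidate 5: (m,n)=(0,12) → π∥ = 0+12·λ ≈ 28.970563, π⊥ = 0+12·λ' ≈ -4.970563 ∉ [-1.1, -0.3) ⇒ out
candidate 6: (m,n)=(6,2) → π∥ = 6+2·λ ≈ 10.828427, π⊥ = 6+2·λ' ≈ 5.171573 ∉ [-1.1, -0.3) ⇒ out
candidate 7: (m,n)=(9,7) → π∥ = 9+7·λ ≈ 25.899495, π⊥ = 9+7·λ' ≈ 6.100505 ∉ [-1.1, -0.3) ⇒ out
candidate 8: (m,n)=(-4,5) → π∥ = -4+5·λ ≈ 8.071068, π⊥ = -4+5·λ' ≈ -6.071068 ∉ [-1.1, -0.3) ⇒ out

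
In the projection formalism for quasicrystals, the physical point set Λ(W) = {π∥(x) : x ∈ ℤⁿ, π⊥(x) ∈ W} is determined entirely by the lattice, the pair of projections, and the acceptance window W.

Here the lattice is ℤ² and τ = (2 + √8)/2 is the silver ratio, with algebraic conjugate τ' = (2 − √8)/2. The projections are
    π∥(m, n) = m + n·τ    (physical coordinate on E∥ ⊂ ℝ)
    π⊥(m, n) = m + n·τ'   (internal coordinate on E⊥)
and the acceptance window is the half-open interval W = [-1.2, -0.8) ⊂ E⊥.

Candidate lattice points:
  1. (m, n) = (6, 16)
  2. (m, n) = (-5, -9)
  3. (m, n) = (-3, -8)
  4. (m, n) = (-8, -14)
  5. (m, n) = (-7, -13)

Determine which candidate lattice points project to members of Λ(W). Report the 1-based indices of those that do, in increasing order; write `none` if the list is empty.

none

Numerically τ ≈ 2.414214 and τ' = −1/τ ≈ -0.414214.
[1] lift (6,16): star map gives -0.627417; window check -1.2 ≤ -0.627417 < -0.8 is false → out
[2] lift (-5,-9): star map gives -1.272078; window check -1.2 ≤ -1.272078 < -0.8 is false → out
[3] lift (-3,-8): star map gives 0.313708; window check -1.2 ≤ 0.313708 < -0.8 is false → out
[4] lift (-8,-14): star map gives -2.201010; window check -1.2 ≤ -2.201010 < -0.8 is false → out
[5] lift (-7,-13): star map gives -1.615224; window check -1.2 ≤ -1.615224 < -0.8 is false → out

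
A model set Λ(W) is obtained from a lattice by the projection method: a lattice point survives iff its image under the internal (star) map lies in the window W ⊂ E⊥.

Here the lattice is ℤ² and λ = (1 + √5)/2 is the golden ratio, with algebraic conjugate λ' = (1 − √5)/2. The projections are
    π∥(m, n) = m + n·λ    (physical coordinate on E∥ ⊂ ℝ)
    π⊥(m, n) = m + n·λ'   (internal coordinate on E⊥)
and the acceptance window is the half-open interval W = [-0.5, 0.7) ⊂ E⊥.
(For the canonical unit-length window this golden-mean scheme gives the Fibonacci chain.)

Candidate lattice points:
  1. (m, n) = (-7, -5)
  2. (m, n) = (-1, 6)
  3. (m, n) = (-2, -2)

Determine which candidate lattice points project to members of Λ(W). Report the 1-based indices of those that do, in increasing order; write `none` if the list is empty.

λ' = (1−√5)/2 ≈ -0.618034.
#1 (-7,-5): internal coord -7 + (-5)·λ' = -3.909830; -3.909830 ∉ [-0.5, 0.7) → out
#2 (-1,6): internal coord -1 + (6)·λ' = -4.708204; -4.708204 ∉ [-0.5, 0.7) → out
#3 (-2,-2): internal coord -2 + (-2)·λ' = -0.763932; -0.763932 ∉ [-0.5, 0.7) → out

none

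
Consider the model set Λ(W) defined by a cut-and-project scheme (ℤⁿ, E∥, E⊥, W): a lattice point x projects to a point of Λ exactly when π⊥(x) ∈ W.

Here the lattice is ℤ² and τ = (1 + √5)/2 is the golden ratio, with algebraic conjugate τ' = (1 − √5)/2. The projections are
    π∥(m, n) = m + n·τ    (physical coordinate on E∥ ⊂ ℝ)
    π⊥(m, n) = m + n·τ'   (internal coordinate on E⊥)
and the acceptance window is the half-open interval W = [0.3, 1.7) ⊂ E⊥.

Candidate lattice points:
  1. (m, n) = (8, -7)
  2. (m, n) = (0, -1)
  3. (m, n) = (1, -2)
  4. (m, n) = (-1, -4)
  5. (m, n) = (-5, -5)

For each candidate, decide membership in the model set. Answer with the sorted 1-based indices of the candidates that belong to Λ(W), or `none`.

2, 4

τ' = (1−√5)/2 ≈ -0.618034.
[1] lift (8,-7): star map gives 12.326238; window check 0.3 ≤ 12.326238 < 1.7 is false → out
[2] lift (0,-1): star map gives 0.618034; window check 0.3 ≤ 0.618034 < 1.7 is true → IN Λ
[3] lift (1,-2): star map gives 2.236068; window check 0.3 ≤ 2.236068 < 1.7 is false → out
[4] lift (-1,-4): star map gives 1.472136; window check 0.3 ≤ 1.472136 < 1.7 is true → IN Λ
[5] lift (-5,-5): star map gives -1.909830; window check 0.3 ≤ -1.909830 < 1.7 is false → out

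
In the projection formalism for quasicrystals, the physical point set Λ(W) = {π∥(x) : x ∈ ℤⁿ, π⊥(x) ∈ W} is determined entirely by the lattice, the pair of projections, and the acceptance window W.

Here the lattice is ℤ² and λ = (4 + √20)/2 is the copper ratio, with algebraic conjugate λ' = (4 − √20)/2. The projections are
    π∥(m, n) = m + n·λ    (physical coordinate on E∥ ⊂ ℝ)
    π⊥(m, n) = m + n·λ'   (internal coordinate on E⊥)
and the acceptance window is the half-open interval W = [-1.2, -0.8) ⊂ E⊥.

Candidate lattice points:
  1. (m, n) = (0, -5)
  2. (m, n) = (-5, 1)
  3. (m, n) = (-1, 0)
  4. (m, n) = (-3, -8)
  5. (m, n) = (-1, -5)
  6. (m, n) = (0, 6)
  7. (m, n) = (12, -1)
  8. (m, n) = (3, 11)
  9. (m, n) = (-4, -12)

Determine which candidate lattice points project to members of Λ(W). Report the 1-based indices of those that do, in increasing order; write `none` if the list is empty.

3, 4, 9

Numerically λ ≈ 4.2361 and λ' = −1/λ ≈ -0.2361.
#1 (0,-5): internal coord 0 + (-5)·λ' = +1.1803; +1.1803 ∉ [-1.2, -0.8) → out
#2 (-5,1): internal coord -5 + (1)·λ' = -5.2361; -5.2361 ∉ [-1.2, -0.8) → out
#3 (-1,0): internal coord -1 + (0)·λ' = -1.0000; -1.0000 ∈ [-1.2, -0.8) → IN Λ
#4 (-3,-8): internal coord -3 + (-8)·λ' = -1.1115; -1.1115 ∈ [-1.2, -0.8) → IN Λ
#5 (-1,-5): internal coord -1 + (-5)·λ' = +0.1803; +0.1803 ∉ [-1.2, -0.8) → out
#6 (0,6): internal coord 0 + (6)·λ' = -1.4164; -1.4164 ∉ [-1.2, -0.8) → out
#7 (12,-1): internal coord 12 + (-1)·λ' = +12.2361; +12.2361 ∉ [-1.2, -0.8) → out
#8 (3,11): internal coord 3 + (11)·λ' = +0.4033; +0.4033 ∉ [-1.2, -0.8) → out
#9 (-4,-12): internal coord -4 + (-12)·λ' = -1.1672; -1.1672 ∈ [-1.2, -0.8) → IN Λ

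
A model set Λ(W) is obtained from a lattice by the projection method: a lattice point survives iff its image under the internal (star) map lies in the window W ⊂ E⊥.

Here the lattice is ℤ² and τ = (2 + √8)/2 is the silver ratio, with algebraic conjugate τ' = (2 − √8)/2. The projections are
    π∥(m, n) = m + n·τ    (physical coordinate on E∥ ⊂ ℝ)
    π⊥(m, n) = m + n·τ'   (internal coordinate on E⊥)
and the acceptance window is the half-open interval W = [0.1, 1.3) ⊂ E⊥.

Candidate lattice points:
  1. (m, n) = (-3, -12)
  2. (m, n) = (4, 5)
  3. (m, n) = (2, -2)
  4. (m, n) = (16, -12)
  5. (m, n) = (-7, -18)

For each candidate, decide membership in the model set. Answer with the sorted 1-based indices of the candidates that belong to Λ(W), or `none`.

5

τ' = (2−√8)/2 ≈ -0.4142.
#1 (-3,-12): internal coord -3 + (-12)·τ' = +1.9706; +1.9706 ∉ [0.1, 1.3) → out
#2 (4,5): internal coord 4 + (5)·τ' = +1.9289; +1.9289 ∉ [0.1, 1.3) → out
#3 (2,-2): internal coord 2 + (-2)·τ' = +2.8284; +2.8284 ∉ [0.1, 1.3) → out
#4 (16,-12): internal coord 16 + (-12)·τ' = +20.9706; +20.9706 ∉ [0.1, 1.3) → out
#5 (-7,-18): internal coord -7 + (-18)·τ' = +0.4558; +0.4558 ∈ [0.1, 1.3) → IN Λ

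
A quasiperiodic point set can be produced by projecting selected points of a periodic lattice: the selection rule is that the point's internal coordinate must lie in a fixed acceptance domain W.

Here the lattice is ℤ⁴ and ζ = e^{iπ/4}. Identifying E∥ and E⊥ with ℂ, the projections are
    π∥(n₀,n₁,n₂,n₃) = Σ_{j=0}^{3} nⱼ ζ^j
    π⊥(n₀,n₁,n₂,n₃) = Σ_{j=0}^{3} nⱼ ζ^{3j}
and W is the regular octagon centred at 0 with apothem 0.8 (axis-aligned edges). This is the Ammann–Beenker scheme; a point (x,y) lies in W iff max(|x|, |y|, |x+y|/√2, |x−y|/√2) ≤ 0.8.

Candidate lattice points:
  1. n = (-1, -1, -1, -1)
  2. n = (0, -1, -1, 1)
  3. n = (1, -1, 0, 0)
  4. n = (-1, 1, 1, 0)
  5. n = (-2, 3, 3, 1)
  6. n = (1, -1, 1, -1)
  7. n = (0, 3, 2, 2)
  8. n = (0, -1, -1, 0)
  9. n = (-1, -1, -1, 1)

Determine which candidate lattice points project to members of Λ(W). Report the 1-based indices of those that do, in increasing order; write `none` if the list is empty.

8

With ζ = e^{iπ/4} the internal vectors are ζ^0,ζ^3,ζ^6,ζ^9.
#1 (-1, -1, -1, -1): internal (-1.00000, -0.41421); octagon support 1.00000 vs apothem 0.8 → ∉ W
#2 (0, -1, -1, 1): internal (1.41421, 1.00000); octagon support 1.70711 vs apothem 0.8 → ∉ W
#3 (1, -1, 0, 0): internal (1.70711, -0.70711); octagon support 1.70711 vs apothem 0.8 → ∉ W
#4 (-1, 1, 1, 0): internal (-1.70711, -0.29289); octagon support 1.70711 vs apothem 0.8 → ∉ W
#5 (-2, 3, 3, 1): internal (-3.41421, -0.17157); octagon support 3.41421 vs apothem 0.8 → ∉ W
#6 (1, -1, 1, -1): internal (1.00000, -2.41421); octagon support 2.41421 vs apothem 0.8 → ∉ W
#7 (0, 3, 2, 2): internal (-0.70711, 1.53553); octagon support 1.58579 vs apothem 0.8 → ∉ W
#8 (0, -1, -1, 0): internal (0.70711, 0.29289); octagon support 0.70711 vs apothem 0.8 → ∈ W
#9 (-1, -1, -1, 1): internal (0.41421, 1.00000); octagon support 1.00000 vs apothem 0.8 → ∉ W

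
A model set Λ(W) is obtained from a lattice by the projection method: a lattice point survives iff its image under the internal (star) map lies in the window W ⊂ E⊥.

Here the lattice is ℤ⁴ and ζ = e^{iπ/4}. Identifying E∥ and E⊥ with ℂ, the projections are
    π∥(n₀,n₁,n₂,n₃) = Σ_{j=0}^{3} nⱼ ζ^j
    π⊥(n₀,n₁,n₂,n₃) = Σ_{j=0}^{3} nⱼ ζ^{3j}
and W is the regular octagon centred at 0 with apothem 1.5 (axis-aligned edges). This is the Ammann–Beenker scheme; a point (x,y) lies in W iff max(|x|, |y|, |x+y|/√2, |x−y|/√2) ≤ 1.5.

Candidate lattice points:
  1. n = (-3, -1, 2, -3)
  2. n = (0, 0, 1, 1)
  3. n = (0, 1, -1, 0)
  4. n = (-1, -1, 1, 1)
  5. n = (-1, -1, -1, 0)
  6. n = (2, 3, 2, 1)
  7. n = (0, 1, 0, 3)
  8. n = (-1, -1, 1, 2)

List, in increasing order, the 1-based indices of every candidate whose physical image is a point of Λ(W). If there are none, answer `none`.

2, 4, 5, 6, 8

π⊥(n) = n₀ + n₁ζ³ + n₂ζ⁶ + n₃ζ⁹ where ζ = e^{iπ/4}.
#1 (-3, -1, 2, -3): internal (-4.414214, -4.828427); octagon support 6.535534 vs apothem 1.5 → ∉ W
#2 (0, 0, 1, 1): internal (0.707107, -0.292893); octagon support 0.707107 vs apothem 1.5 → ∈ W
#3 (0, 1, -1, 0): internal (-0.707107, 1.707107); octagon support 1.707107 vs apothem 1.5 → ∉ W
#4 (-1, -1, 1, 1): internal (0.414214, -1.000000); octagon support 1.000000 vs apothem 1.5 → ∈ W
#5 (-1, -1, -1, 0): internal (-0.292893, 0.292893); octagon support 0.414214 vs apothem 1.5 → ∈ W
#6 (2, 3, 2, 1): internal (0.585786, 0.828427); octagon support 1.000000 vs apothem 1.5 → ∈ W
#7 (0, 1, 0, 3): internal (1.414214, 2.828427); octagon support 3.000000 vs apothem 1.5 → ∉ W
#8 (-1, -1, 1, 2): internal (1.121320, -0.292893); octagon support 1.121320 vs apothem 1.5 → ∈ W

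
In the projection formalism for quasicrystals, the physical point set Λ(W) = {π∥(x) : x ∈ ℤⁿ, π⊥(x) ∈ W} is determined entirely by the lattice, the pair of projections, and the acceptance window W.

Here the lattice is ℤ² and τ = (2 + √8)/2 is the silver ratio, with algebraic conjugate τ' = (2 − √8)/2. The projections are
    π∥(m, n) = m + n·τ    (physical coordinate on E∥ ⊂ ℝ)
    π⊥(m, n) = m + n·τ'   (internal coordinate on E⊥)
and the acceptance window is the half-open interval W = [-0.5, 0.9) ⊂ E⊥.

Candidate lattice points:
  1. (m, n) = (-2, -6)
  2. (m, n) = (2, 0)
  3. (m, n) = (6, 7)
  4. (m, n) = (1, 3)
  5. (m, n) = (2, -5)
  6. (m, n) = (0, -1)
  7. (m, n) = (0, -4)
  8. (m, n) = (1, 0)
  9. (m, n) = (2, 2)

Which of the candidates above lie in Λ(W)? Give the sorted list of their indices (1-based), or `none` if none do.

Numerically τ ≈ 2.4142 and τ' = −1/τ ≈ -0.4142.
#1 (-2,-6): internal coord -2 + (-6)·τ' = +0.4853; +0.4853 ∈ [-0.5, 0.9) → IN Λ
#2 (2,0): internal coord 2 + (0)·τ' = +2.0000; +2.0000 ∉ [-0.5, 0.9) → out
#3 (6,7): internal coord 6 + (7)·τ' = +3.1005; +3.1005 ∉ [-0.5, 0.9) → out
#4 (1,3): internal coord 1 + (3)·τ' = -0.2426; -0.2426 ∈ [-0.5, 0.9) → IN Λ
#5 (2,-5): internal coord 2 + (-5)·τ' = +4.0711; +4.0711 ∉ [-0.5, 0.9) → out
#6 (0,-1): internal coord 0 + (-1)·τ' = +0.4142; +0.4142 ∈ [-0.5, 0.9) → IN Λ
#7 (0,-4): internal coord 0 + (-4)·τ' = +1.6569; +1.6569 ∉ [-0.5, 0.9) → out
#8 (1,0): internal coord 1 + (0)·τ' = +1.0000; +1.0000 ∉ [-0.5, 0.9) → out
#9 (2,2): internal coord 2 + (2)·τ' = +1.1716; +1.1716 ∉ [-0.5, 0.9) → out

1, 4, 6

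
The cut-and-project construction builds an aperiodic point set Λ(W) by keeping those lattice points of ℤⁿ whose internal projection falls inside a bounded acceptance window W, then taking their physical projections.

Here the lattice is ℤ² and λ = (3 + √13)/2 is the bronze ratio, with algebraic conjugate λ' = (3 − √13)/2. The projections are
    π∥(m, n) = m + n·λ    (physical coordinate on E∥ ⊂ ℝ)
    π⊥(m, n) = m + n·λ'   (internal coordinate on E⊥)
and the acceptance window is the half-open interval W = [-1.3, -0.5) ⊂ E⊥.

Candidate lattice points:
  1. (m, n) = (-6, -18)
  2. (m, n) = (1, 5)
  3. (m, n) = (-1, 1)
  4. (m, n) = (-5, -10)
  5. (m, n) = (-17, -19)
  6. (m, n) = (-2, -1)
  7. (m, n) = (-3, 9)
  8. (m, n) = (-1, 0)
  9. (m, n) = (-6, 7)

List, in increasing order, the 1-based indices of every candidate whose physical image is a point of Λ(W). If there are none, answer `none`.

Compute λ' = (3−√13)/2 = -0.3028, so π⊥(m,n) = m -0.3028·n.
#1 (-6,-18): internal coord -6 + (-18)·λ' = -0.5500; -0.5500 ∈ [-1.3, -0.5) → IN Λ
#2 (1,5): internal coord 1 + (5)·λ' = -0.5139; -0.5139 ∈ [-1.3, -0.5) → IN Λ
#3 (-1,1): internal coord -1 + (1)·λ' = -1.3028; -1.3028 ∉ [-1.3, -0.5) → out
#4 (-5,-10): internal coord -5 + (-10)·λ' = -1.9722; -1.9722 ∉ [-1.3, -0.5) → out
#5 (-17,-19): internal coord -17 + (-19)·λ' = -11.2473; -11.2473 ∉ [-1.3, -0.5) → out
#6 (-2,-1): internal coord -2 + (-1)·λ' = -1.6972; -1.6972 ∉ [-1.3, -0.5) → out
#7 (-3,9): internal coord -3 + (9)·λ' = -5.7250; -5.7250 ∉ [-1.3, -0.5) → out
#8 (-1,0): internal coord -1 + (0)·λ' = -1.0000; -1.0000 ∈ [-1.3, -0.5) → IN Λ
#9 (-6,7): internal coord -6 + (7)·λ' = -8.1194; -8.1194 ∉ [-1.3, -0.5) → out

1, 2, 8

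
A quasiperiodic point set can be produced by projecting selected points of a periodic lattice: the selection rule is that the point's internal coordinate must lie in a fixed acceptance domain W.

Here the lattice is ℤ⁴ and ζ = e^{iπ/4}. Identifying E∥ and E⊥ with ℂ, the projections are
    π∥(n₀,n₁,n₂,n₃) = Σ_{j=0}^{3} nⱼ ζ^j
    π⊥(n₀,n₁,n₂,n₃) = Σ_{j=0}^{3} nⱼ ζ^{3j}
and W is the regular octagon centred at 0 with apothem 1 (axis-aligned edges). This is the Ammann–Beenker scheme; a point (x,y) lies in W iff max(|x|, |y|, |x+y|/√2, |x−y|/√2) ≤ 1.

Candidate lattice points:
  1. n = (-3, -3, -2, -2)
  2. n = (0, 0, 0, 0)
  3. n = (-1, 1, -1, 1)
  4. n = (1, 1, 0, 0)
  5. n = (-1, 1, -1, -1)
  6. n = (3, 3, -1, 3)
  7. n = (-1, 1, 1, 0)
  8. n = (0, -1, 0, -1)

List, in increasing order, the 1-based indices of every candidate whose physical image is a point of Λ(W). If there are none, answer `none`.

2, 4

Internal map: ζ^{3j} for j=0..3 gives (1,0), (−√2/2,√2/2), (0,−1), (√2/2,√2/2).
#1 (-3, -3, -2, -2): internal (-2.29289, -1.53553); octagon support 2.70711 vs apothem 1 → ∉ W
#2 (0, 0, 0, 0): internal (0.00000, 0.00000); octagon support 0.00000 vs apothem 1 → ∈ W
#3 (-1, 1, -1, 1): internal (-1.00000, 2.41421); octagon support 2.41421 vs apothem 1 → ∉ W
#4 (1, 1, 0, 0): internal (0.29289, 0.70711); octagon support 0.70711 vs apothem 1 → ∈ W
#5 (-1, 1, -1, -1): internal (-2.41421, 1.00000); octagon support 2.41421 vs apothem 1 → ∉ W
#6 (3, 3, -1, 3): internal (3.00000, 5.24264); octagon support 5.82843 vs apothem 1 → ∉ W
#7 (-1, 1, 1, 0): internal (-1.70711, -0.29289); octagon support 1.70711 vs apothem 1 → ∉ W
#8 (0, -1, 0, -1): internal (0.00000, -1.41421); octagon support 1.41421 vs apothem 1 → ∉ W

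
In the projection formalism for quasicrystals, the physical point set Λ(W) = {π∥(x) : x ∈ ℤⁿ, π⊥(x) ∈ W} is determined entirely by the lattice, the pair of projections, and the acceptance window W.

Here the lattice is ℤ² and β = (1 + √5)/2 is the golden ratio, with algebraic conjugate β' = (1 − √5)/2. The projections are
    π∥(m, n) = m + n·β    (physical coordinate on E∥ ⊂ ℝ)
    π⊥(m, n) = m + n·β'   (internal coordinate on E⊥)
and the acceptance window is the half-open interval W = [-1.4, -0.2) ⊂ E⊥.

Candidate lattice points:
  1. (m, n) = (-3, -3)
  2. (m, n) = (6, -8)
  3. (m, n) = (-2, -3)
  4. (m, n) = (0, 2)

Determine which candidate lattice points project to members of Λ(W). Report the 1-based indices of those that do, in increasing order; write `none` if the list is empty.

1, 4

β' = (1−√5)/2 ≈ -0.618034.
#1 (-3,-3): internal coord -3 + (-3)·β' = -1.145898; -1.145898 ∈ [-1.4, -0.2) → IN Λ
#2 (6,-8): internal coord 6 + (-8)·β' = +10.944272; +10.944272 ∉ [-1.4, -0.2) → out
#3 (-2,-3): internal coord -2 + (-3)·β' = -0.145898; -0.145898 ∉ [-1.4, -0.2) → out
#4 (0,2): internal coord 0 + (2)·β' = -1.236068; -1.236068 ∈ [-1.4, -0.2) → IN Λ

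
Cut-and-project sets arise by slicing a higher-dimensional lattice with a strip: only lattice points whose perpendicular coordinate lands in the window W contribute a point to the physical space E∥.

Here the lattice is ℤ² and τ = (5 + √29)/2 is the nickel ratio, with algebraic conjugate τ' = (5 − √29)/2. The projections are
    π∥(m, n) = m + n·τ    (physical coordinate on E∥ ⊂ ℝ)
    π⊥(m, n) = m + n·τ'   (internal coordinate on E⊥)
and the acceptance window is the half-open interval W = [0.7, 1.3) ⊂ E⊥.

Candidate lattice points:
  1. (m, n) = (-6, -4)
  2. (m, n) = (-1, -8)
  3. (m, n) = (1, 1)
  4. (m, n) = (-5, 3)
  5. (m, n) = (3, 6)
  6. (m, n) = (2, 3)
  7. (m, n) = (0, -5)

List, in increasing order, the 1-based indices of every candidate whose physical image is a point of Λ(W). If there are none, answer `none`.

Compute τ' = (5−√29)/2 = -0.1926, so π⊥(m,n) = m -0.1926·n.
[1] lift (-6,-4): star map gives -5.2297; window check 0.7 ≤ -5.2297 < 1.3 is false → out
[2] lift (-1,-8): star map gives 0.5407; window check 0.7 ≤ 0.5407 < 1.3 is false → out
[3] lift (1,1): star map gives 0.8074; window check 0.7 ≤ 0.8074 < 1.3 is true → IN Λ
[4] lift (-5,3): star map gives -5.5777; window check 0.7 ≤ -5.5777 < 1.3 is false → out
[5] lift (3,6): star map gives 1.8445; window check 0.7 ≤ 1.8445 < 1.3 is false → out
[6] lift (2,3): star map gives 1.4223; window check 0.7 ≤ 1.4223 < 1.3 is false → out
[7] lift (0,-5): star map gives 0.9629; window check 0.7 ≤ 0.9629 < 1.3 is true → IN Λ

3, 7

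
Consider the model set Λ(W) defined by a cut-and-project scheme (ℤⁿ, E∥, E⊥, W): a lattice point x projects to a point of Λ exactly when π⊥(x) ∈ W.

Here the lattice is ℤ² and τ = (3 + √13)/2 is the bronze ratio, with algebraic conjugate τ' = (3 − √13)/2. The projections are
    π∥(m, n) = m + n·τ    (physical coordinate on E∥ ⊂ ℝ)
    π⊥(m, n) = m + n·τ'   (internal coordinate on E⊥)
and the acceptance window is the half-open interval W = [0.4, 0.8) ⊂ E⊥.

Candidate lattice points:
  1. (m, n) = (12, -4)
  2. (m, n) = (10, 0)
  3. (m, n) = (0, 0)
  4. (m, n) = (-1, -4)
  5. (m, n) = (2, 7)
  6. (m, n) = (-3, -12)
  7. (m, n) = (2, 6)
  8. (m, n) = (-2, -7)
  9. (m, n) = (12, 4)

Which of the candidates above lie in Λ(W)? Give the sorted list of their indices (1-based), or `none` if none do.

Compute τ' = (3−√13)/2 = -0.3028, so π⊥(m,n) = m -0.3028·n.
[1] lift (12,-4): star map gives 13.2111; window check 0.4 ≤ 13.2111 < 0.8 is false → out
[2] lift (10,0): star map gives 10.0000; window check 0.4 ≤ 10.0000 < 0.8 is false → out
[3] lift (0,0): star map gives 0.0000; window check 0.4 ≤ 0.0000 < 0.8 is false → out
[4] lift (-1,-4): star map gives 0.2111; window check 0.4 ≤ 0.2111 < 0.8 is false → out
[5] lift (2,7): star map gives -0.1194; window check 0.4 ≤ -0.1194 < 0.8 is false → out
[6] lift (-3,-12): star map gives 0.6333; window check 0.4 ≤ 0.6333 < 0.8 is true → IN Λ
[7] lift (2,6): star map gives 0.1833; window check 0.4 ≤ 0.1833 < 0.8 is false → out
[8] lift (-2,-7): star map gives 0.1194; window check 0.4 ≤ 0.1194 < 0.8 is false → out
[9] lift (12,4): star map gives 10.7889; window check 0.4 ≤ 10.7889 < 0.8 is false → out

6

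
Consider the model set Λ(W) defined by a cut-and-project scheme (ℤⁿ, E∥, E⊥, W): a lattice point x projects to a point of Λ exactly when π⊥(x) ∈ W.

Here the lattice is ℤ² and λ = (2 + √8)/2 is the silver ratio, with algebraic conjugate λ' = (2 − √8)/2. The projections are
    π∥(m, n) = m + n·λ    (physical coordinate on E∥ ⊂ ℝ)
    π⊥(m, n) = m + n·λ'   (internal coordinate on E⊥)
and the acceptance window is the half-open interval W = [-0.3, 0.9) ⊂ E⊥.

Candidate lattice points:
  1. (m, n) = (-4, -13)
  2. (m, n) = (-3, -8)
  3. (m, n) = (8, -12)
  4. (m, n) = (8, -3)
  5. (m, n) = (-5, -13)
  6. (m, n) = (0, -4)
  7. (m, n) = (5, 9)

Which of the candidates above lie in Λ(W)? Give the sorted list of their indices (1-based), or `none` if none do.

Numerically λ ≈ 2.41421 and λ' = −1/λ ≈ -0.41421.
candidate 1: (m,n)=(-4,-13) → π∥ = -4-13·λ ≈ -35.38478, π⊥ = -4-13·λ' ≈ 1.38478 ∉ [-0.3, 0.9) ⇒ out
candidate 2: (m,n)=(-3,-8) → π∥ = -3-8·λ ≈ -22.31371, π⊥ = -3-8·λ' ≈ 0.31371 ∈ [-0.3, 0.9) ⇒ IN Λ
candidate 3: (m,n)=(8,-12) → π∥ = 8-12·λ ≈ -20.97056, π⊥ = 8-12·λ' ≈ 12.97056 ∉ [-0.3, 0.9) ⇒ out
candidate 4: (m,n)=(8,-3) → π∥ = 8-3·λ ≈ 0.75736, π⊥ = 8-3·λ' ≈ 9.24264 ∉ [-0.3, 0.9) ⇒ out
candidate 5: (m,n)=(-5,-13) → π∥ = -5-13·λ ≈ -36.38478, π⊥ = -5-13·λ' ≈ 0.38478 ∈ [-0.3, 0.9) ⇒ IN Λ
candidate 6: (m,n)=(0,-4) → π∥ = 0-4·λ ≈ -9.65685, π⊥ = 0-4·λ' ≈ 1.65685 ∉ [-0.3, 0.9) ⇒ out
candidate 7: (m,n)=(5,9) → π∥ = 5+9·λ ≈ 26.72792, π⊥ = 5+9·λ' ≈ 1.27208 ∉ [-0.3, 0.9) ⇒ out

2, 5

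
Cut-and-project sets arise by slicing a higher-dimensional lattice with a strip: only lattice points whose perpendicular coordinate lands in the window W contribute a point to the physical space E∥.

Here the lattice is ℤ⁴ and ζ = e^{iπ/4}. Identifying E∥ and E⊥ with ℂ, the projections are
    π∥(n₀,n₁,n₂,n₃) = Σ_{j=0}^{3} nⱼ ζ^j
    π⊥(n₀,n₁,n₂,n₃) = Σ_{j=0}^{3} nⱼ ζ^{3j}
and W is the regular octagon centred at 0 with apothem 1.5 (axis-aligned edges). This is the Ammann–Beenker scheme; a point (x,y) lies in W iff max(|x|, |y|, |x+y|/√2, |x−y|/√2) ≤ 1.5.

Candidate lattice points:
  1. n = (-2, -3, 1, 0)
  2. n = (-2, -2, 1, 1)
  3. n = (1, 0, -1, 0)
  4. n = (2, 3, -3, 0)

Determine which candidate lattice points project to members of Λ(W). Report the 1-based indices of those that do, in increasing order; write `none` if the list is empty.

3

π⊥(n) = n₀ + n₁ζ³ + n₂ζ⁶ + n₃ζ⁹ where ζ = e^{iπ/4}.
#1 (-2, -3, 1, 0): internal (0.121320, -3.121320); octagon support 3.121320 vs apothem 1.5 → ∉ W
#2 (-2, -2, 1, 1): internal (0.121320, -1.707107); octagon support 1.707107 vs apothem 1.5 → ∉ W
#3 (1, 0, -1, 0): internal (1.000000, 1.000000); octagon support 1.414214 vs apothem 1.5 → ∈ W
#4 (2, 3, -3, 0): internal (-0.121320, 5.121320); octagon support 5.121320 vs apothem 1.5 → ∉ W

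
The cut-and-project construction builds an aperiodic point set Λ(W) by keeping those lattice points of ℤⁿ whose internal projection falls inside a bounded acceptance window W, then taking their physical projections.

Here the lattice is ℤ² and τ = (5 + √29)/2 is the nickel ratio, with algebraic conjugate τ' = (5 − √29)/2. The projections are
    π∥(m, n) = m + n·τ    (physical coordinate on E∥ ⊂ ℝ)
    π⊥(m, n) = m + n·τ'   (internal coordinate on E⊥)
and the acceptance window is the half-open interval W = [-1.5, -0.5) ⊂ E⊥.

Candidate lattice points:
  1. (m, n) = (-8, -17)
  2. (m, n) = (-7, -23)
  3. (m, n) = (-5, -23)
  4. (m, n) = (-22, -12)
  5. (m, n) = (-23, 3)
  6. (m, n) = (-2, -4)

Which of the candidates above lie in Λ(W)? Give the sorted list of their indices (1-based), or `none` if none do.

3, 6

τ' = (5−√29)/2 ≈ -0.19258.
#1 (-8,-17): internal coord -8 + (-17)·τ' = -4.72610; -4.72610 ∉ [-1.5, -0.5) → out
#2 (-7,-23): internal coord -7 + (-23)·τ' = -2.57060; -2.57060 ∉ [-1.5, -0.5) → out
#3 (-5,-23): internal coord -5 + (-23)·τ' = -0.57060; -0.57060 ∈ [-1.5, -0.5) → IN Λ
#4 (-22,-12): internal coord -22 + (-12)·τ' = -19.68901; -19.68901 ∉ [-1.5, -0.5) → out
#5 (-23,3): internal coord -23 + (3)·τ' = -23.57775; -23.57775 ∉ [-1.5, -0.5) → out
#6 (-2,-4): internal coord -2 + (-4)·τ' = -1.22967; -1.22967 ∈ [-1.5, -0.5) → IN Λ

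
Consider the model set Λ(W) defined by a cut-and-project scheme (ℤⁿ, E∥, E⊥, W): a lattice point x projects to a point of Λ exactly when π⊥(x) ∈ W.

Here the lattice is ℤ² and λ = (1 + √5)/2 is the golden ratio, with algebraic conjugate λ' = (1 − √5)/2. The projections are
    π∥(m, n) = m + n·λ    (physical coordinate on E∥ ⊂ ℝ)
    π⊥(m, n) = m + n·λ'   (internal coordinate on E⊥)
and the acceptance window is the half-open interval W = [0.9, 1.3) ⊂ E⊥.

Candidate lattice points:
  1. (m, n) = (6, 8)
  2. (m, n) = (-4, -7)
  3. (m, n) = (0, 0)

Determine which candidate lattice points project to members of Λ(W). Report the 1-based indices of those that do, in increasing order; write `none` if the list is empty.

1

λ' = (1−√5)/2 ≈ -0.61803.
#1 (6,8): internal coord 6 + (8)·λ' = +1.05573; +1.05573 ∈ [0.9, 1.3) → IN Λ
#2 (-4,-7): internal coord -4 + (-7)·λ' = +0.32624; +0.32624 ∉ [0.9, 1.3) → out
#3 (0,0): internal coord 0 + (0)·λ' = +0.00000; +0.00000 ∉ [0.9, 1.3) → out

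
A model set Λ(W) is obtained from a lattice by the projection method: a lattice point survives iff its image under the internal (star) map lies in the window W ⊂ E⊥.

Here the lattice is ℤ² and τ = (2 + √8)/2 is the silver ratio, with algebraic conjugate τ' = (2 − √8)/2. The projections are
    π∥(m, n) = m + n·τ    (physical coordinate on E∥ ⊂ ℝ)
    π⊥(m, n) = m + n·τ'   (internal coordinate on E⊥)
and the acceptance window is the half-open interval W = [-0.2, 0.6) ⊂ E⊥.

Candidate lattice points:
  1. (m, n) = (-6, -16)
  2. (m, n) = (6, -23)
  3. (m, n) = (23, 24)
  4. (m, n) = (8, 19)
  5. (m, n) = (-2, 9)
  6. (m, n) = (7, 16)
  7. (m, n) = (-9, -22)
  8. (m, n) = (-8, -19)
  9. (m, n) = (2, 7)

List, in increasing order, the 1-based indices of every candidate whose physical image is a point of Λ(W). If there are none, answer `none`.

Numerically τ ≈ 2.4142 and τ' = −1/τ ≈ -0.4142.
#1 (-6,-16): internal coord -6 + (-16)·τ' = +0.6274; +0.6274 ∉ [-0.2, 0.6) → out
#2 (6,-23): internal coord 6 + (-23)·τ' = +15.5269; +15.5269 ∉ [-0.2, 0.6) → out
#3 (23,24): internal coord 23 + (24)·τ' = +13.0589; +13.0589 ∉ [-0.2, 0.6) → out
#4 (8,19): internal coord 8 + (19)·τ' = +0.1299; +0.1299 ∈ [-0.2, 0.6) → IN Λ
#5 (-2,9): internal coord -2 + (9)·τ' = -5.7279; -5.7279 ∉ [-0.2, 0.6) → out
#6 (7,16): internal coord 7 + (16)·τ' = +0.3726; +0.3726 ∈ [-0.2, 0.6) → IN Λ
#7 (-9,-22): internal coord -9 + (-22)·τ' = +0.1127; +0.1127 ∈ [-0.2, 0.6) → IN Λ
#8 (-8,-19): internal coord -8 + (-19)·τ' = -0.1299; -0.1299 ∈ [-0.2, 0.6) → IN Λ
#9 (2,7): internal coord 2 + (7)·τ' = -0.8995; -0.8995 ∉ [-0.2, 0.6) → out

4, 6, 7, 8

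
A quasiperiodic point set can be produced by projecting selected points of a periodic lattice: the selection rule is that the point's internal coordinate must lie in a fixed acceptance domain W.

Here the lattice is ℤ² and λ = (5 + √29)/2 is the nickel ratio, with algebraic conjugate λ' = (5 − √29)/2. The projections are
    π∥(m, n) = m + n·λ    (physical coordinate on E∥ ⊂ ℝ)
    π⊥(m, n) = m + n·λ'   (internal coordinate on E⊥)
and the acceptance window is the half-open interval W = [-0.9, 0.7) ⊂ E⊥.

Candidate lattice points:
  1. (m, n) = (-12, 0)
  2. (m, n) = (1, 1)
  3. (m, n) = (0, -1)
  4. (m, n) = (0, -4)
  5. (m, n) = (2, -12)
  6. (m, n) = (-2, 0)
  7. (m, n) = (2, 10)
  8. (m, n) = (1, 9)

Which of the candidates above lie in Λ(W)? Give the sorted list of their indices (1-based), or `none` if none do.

3, 7, 8

λ' = (5−√29)/2 ≈ -0.19258.
[1] lift (-12,0): star map gives -12.00000; window check -0.9 ≤ -12.00000 < 0.7 is false → out
[2] lift (1,1): star map gives 0.80742; window check -0.9 ≤ 0.80742 < 0.7 is false → out
[3] lift (0,-1): star map gives 0.19258; window check -0.9 ≤ 0.19258 < 0.7 is true → IN Λ
[4] lift (0,-4): star map gives 0.77033; window check -0.9 ≤ 0.77033 < 0.7 is false → out
[5] lift (2,-12): star map gives 4.31099; window check -0.9 ≤ 4.31099 < 0.7 is false → out
[6] lift (-2,0): star map gives -2.00000; window check -0.9 ≤ -2.00000 < 0.7 is false → out
[7] lift (2,10): star map gives 0.07418; window check -0.9 ≤ 0.07418 < 0.7 is true → IN Λ
[8] lift (1,9): star map gives -0.73324; window check -0.9 ≤ -0.73324 < 0.7 is true → IN Λ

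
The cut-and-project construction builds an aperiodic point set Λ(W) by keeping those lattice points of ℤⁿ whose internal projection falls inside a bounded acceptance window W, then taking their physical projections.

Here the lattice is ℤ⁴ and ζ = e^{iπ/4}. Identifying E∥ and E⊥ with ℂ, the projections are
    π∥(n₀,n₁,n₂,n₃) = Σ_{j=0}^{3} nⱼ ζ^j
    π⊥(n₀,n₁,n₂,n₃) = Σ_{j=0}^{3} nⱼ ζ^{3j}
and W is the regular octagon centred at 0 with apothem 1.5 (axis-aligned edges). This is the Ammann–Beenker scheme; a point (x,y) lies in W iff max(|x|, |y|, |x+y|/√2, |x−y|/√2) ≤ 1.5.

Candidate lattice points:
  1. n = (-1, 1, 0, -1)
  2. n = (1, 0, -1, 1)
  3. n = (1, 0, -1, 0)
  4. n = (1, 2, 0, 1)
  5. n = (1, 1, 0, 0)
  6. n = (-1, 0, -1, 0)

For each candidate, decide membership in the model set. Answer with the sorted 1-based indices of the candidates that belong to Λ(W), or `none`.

π⊥(n) = n₀ + n₁ζ³ + n₂ζ⁶ + n₃ζ⁹ where ζ = e^{iπ/4}.
#1 (-1, 1, 0, -1): internal (-2.41421, 0.00000); octagon support 2.41421 vs apothem 1.5 → ∉ W
#2 (1, 0, -1, 1): internal (1.70711, 1.70711); octagon support 2.41421 vs apothem 1.5 → ∉ W
#3 (1, 0, -1, 0): internal (1.00000, 1.00000); octagon support 1.41421 vs apothem 1.5 → ∈ W
#4 (1, 2, 0, 1): internal (0.29289, 2.12132); octagon support 2.12132 vs apothem 1.5 → ∉ W
#5 (1, 1, 0, 0): internal (0.29289, 0.70711); octagon support 0.70711 vs apothem 1.5 → ∈ W
#6 (-1, 0, -1, 0): internal (-1.00000, 1.00000); octagon support 1.41421 vs apothem 1.5 → ∈ W

3, 5, 6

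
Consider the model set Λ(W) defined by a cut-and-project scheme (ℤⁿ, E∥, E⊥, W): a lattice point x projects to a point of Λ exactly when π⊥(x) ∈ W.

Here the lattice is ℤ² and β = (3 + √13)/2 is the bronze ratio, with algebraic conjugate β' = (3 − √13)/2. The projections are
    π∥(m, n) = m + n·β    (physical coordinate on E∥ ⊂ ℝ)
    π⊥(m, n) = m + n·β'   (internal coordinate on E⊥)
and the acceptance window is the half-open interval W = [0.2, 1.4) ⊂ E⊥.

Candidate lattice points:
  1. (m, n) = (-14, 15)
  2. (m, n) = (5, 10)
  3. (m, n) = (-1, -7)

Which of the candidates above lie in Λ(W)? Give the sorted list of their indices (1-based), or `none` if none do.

3

Numerically β ≈ 3.3028 and β' = −1/β ≈ -0.3028.
candidate 1: (m,n)=(-14,15) → π∥ = -14+15·β ≈ 35.5416, π⊥ = -14+15·β' ≈ -18.5416 ∉ [0.2, 1.4) ⇒ out
candidate 2: (m,n)=(5,10) → π∥ = 5+10·β ≈ 38.0278, π⊥ = 5+10·β' ≈ 1.9722 ∉ [0.2, 1.4) ⇒ out
candidate 3: (m,n)=(-1,-7) → π∥ = -1-7·β ≈ -24.1194, π⊥ = -1-7·β' ≈ 1.1194 ∈ [0.2, 1.4) ⇒ IN Λ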